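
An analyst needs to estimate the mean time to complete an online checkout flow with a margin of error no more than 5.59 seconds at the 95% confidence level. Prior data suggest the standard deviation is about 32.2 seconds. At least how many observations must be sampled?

For a mean, the margin of error is E = z·σ/√n, so n = (zσ/E)².
At 95% confidence, z = 1.960.
n = (1.960 × 32.2 / 5.59)² = 127.47
Round up: n = 128.

128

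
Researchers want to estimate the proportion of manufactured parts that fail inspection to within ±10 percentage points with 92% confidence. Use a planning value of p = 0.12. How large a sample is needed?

For a proportion with margin E = 0.1 at 92% confidence, z = 1.751.
n = p̂(1−p̂)(z/E)² = 0.12 × 0.88 × (1.751/0.1)² = 32.38
Round up: n = 33.

33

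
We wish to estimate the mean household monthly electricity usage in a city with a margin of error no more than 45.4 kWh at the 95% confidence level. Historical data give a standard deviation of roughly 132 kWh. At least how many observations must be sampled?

For a mean, the margin of error is E = z·σ/√n, so n = (zσ/E)².
At 95% confidence, z = 1.960.
n = (1.960 × 132 / 45.4)² = 32.47
Round up: n = 33.

33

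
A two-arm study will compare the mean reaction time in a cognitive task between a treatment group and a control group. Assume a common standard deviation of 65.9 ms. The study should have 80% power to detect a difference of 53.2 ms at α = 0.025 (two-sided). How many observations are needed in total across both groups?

60 total

For two equal groups, n per group = 2·((z_{α/2} + z_β)·σ/δ)².
z_{α/2} = 2.241; z_β = 0.842 (power 80%).
n = 2 × (3.083 × 65.9 / 53.2)² = 2 × 14.58 = 29.16
Round up: n = 30 per group.
Total across both groups: 2 × 30 = 60.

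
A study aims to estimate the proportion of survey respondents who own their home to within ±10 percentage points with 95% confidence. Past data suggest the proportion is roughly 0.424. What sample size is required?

94

For a proportion with margin E = 0.1 at 95% confidence, z = 1.960.
n = p̂(1−p̂)(z/E)² = 0.424 × 0.576 × (1.960/0.1)² = 93.82
Round up: n = 94.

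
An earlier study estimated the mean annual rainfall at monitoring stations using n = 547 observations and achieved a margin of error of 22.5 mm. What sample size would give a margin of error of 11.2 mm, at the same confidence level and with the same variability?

Margin of error scales as 1/√n, so n₂ = n₁·(E₁/E₂)².
n₂ = 547 × (22.5/11.2)² = 547 × 4.036 = 2207.69
Round up: n₂ = 2208.

n = 2208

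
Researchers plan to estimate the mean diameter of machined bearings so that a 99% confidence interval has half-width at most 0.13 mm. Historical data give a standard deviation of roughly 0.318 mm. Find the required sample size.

40

For a mean, the margin of error is E = z·σ/√n, so n = (zσ/E)².
At 99% confidence, z = 2.576.
n = (2.576 × 0.318 / 0.13)² = 39.71
Round up: n = 40.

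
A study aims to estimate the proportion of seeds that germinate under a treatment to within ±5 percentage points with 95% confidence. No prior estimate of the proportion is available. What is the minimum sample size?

For a proportion with margin E = 0.05 at 95% confidence, z = 1.960.
With no prior estimate, use p = 0.5, which maximizes p(1−p) at 0.25.
n = 0.25 × (z/E)² = 0.25 × (1.960/0.05)² = 384.16
Round up: n = 385.

385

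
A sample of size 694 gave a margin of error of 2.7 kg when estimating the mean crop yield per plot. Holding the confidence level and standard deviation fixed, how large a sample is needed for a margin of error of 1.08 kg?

Margin of error scales as 1/√n, so n₂ = n₁·(E₁/E₂)².
n₂ = 694 × (2.7/1.08)² = 694 × 6.25 = 4337.50
Round up: n₂ = 4338.

4338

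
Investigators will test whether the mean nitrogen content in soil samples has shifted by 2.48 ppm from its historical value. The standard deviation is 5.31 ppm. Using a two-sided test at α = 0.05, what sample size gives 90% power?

For a one-sample z-test, n = ((z_{α/2} + z_β)·σ/δ)².
z_{α/2} = 1.960 (two-sided α = 0.05); z_β = 1.282 (power 90% → β = 0.1).
n = (3.242 × 5.31 / 2.48)² = 48.18
Round up: n = 49.

n = 49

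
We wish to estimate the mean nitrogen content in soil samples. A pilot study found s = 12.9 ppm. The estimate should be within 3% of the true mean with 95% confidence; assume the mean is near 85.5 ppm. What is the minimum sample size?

98

For a mean, the margin of error is E = z·σ/√n, so n = (zσ/E)².
At 95% confidence, z = 1.960.
E = 3% of 85.5 = 2.565 ppm.
n = (1.960 × 12.9 / 2.565)² = 97.17
Round up: n = 98.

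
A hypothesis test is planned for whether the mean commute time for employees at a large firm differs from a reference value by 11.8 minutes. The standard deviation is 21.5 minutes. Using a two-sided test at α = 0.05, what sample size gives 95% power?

n = 44

For a one-sample z-test, n = ((z_{α/2} + z_β)·σ/δ)².
z_{α/2} = 1.960 (two-sided α = 0.05); z_β = 1.645 (power 95% → β = 0.05).
n = (3.605 × 21.5 / 11.8)² = 43.14
Round up: n = 44.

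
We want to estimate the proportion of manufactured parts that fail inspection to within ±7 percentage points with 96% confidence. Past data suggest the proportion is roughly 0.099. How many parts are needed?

For a proportion with margin E = 0.07 at 96% confidence, z = 2.054.
n = p̂(1−p̂)(z/E)² = 0.099 × 0.901 × (2.054/0.07)² = 76.80
Round up: n = 77.

77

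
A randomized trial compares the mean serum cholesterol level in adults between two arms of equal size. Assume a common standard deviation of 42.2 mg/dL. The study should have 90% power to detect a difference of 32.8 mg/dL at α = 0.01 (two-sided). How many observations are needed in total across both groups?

For two equal groups, n per group = 2·((z_{α/2} + z_β)·σ/δ)².
z_{α/2} = 2.576; z_β = 1.282 (power 90%).
n = 2 × (3.858 × 42.2 / 32.8)² = 2 × 24.64 = 49.28
Round up: n = 50 per group.
Total across both groups: 2 × 50 = 100.

100 total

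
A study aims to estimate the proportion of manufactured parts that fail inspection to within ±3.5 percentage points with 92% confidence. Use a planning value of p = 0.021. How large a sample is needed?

For a proportion with margin E = 0.035 at 92% confidence, z = 1.751.
n = p̂(1−p̂)(z/E)² = 0.021 × 0.979 × (1.751/0.035)² = 51.46
Round up: n = 52.

n = 52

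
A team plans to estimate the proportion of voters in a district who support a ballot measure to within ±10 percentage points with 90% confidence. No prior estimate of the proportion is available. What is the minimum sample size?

For a proportion with margin E = 0.1 at 90% confidence, z = 1.645.
With no prior estimate, use p = 0.5, which maximizes p(1−p) at 0.25.
n = 0.25 × (z/E)² = 0.25 × (1.645/0.1)² = 67.65
Round up: n = 68.

68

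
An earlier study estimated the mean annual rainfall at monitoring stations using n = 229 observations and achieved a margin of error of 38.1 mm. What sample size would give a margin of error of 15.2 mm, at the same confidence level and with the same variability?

n = 1439

Margin of error scales as 1/√n, so n₂ = n₁·(E₁/E₂)².
n₂ = 229 × (38.1/15.2)² = 229 × 6.283 = 1438.81
Round up: n₂ = 1439.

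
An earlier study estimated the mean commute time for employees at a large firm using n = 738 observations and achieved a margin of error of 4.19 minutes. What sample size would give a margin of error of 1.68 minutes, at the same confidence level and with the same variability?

4591

Margin of error scales as 1/√n, so n₂ = n₁·(E₁/E₂)².
n₂ = 738 × (4.19/1.68)² = 738 × 6.22 = 4590.36
Round up: n₂ = 4591.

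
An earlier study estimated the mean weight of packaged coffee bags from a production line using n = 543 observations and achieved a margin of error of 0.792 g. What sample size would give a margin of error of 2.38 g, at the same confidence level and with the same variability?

61

Margin of error scales as 1/√n, so n₂ = n₁·(E₁/E₂)².
n₂ = 543 × (0.792/2.38)² = 543 × 0.1107 = 60.11
Round up: n₂ = 61.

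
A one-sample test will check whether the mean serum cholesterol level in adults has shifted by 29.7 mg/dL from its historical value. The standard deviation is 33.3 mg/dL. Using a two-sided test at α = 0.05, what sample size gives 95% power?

For a one-sample z-test, n = ((z_{α/2} + z_β)·σ/δ)².
z_{α/2} = 1.960 (two-sided α = 0.05); z_β = 1.645 (power 95% → β = 0.05).
n = (3.605 × 33.3 / 29.7)² = 16.34
Round up: n = 17.

17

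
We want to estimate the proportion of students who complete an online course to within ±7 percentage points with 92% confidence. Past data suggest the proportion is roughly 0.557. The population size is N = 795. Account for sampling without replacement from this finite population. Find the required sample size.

n = 130

For a proportion with margin E = 0.07 at 92% confidence, z = 1.751.
n = p̂(1−p̂)(z/E)² = 0.557 × 0.443 × (1.751/0.07)² = 154.40 — call this n₀.
Finite-population correction with N = 795: n = n₀ / (1 + (n₀−1)/N) = 154.40 / 1.193 = 129.42
Round up: n = 130.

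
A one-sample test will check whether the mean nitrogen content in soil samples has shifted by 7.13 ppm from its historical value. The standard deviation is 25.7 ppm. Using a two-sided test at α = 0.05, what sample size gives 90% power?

For a one-sample z-test, n = ((z_{α/2} + z_β)·σ/δ)².
z_{α/2} = 1.960 (two-sided α = 0.05); z_β = 1.282 (power 90% → β = 0.1).
n = (3.242 × 25.7 / 7.13)² = 136.56
Round up: n = 137.

n = 137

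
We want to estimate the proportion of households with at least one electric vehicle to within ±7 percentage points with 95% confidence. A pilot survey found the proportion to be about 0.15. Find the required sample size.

For a proportion with margin E = 0.07 at 95% confidence, z = 1.960.
n = p̂(1−p̂)(z/E)² = 0.15 × 0.85 × (1.960/0.07)² = 99.96
Round up: n = 100.

n = 100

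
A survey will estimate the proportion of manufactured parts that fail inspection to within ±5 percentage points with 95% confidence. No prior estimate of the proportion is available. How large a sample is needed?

385

For a proportion with margin E = 0.05 at 95% confidence, z = 1.960.
With no prior estimate, use p = 0.5, which maximizes p(1−p) at 0.25.
n = 0.25 × (z/E)² = 0.25 × (1.960/0.05)² = 384.16
Round up: n = 385.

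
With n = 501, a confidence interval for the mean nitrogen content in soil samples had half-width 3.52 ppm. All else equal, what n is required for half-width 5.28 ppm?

Margin of error scales as 1/√n, so n₂ = n₁·(E₁/E₂)².
n₂ = 501 × (3.52/5.28)² = 501 × 0.4444 = 222.64
Round up: n₂ = 223.

223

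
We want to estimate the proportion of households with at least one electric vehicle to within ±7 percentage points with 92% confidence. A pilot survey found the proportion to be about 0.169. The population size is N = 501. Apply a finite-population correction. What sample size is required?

For a proportion with margin E = 0.07 at 92% confidence, z = 1.751.
n = p̂(1−p̂)(z/E)² = 0.169 × 0.831 × (1.751/0.07)² = 87.87 — call this n₀.
Finite-population correction with N = 501: n = n₀ / (1 + (n₀−1)/N) = 87.87 / 1.173 = 74.91
Round up: n = 75.

n = 75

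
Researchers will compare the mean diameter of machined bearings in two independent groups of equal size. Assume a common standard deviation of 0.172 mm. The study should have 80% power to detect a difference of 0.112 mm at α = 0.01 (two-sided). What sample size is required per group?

56 per group

For two equal groups, n per group = 2·((z_{α/2} + z_β)·σ/δ)².
z_{α/2} = 2.576; z_β = 0.842 (power 80%).
n = 2 × (3.418 × 0.172 / 0.112)² = 2 × 27.55 = 55.10
Round up: n = 56 per group.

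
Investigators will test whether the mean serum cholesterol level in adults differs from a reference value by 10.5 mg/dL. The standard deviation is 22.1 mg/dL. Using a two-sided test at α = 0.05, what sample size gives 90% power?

For a one-sample z-test, n = ((z_{α/2} + z_β)·σ/δ)².
z_{α/2} = 1.960 (two-sided α = 0.05); z_β = 1.282 (power 90% → β = 0.1).
n = (3.242 × 22.1 / 10.5)² = 46.56
Round up: n = 47.

47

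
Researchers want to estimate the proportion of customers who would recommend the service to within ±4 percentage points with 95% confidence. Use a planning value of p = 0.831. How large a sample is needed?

For a proportion with margin E = 0.04 at 95% confidence, z = 1.960.
n = p̂(1−p̂)(z/E)² = 0.831 × 0.169 × (1.960/0.04)² = 337.19
Round up: n = 338.

338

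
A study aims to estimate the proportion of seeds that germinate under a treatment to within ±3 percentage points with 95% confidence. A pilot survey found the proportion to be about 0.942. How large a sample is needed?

234

For a proportion with margin E = 0.03 at 95% confidence, z = 1.960.
n = p̂(1−p̂)(z/E)² = 0.942 × 0.058 × (1.960/0.03)² = 233.21
Round up: n = 234.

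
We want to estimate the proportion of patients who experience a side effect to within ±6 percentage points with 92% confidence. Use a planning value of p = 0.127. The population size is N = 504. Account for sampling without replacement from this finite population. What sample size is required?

80

For a proportion with margin E = 0.06 at 92% confidence, z = 1.751.
n = p̂(1−p̂)(z/E)² = 0.127 × 0.873 × (1.751/0.06)² = 94.43 — call this n₀.
Finite-population correction with N = 504: n = n₀ / (1 + (n₀−1)/N) = 94.43 / 1.185 = 79.69
Round up: n = 80.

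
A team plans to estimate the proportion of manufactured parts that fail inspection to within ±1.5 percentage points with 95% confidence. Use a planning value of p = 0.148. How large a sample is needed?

2153

For a proportion with margin E = 0.015 at 95% confidence, z = 1.960.
n = p̂(1−p̂)(z/E)² = 0.148 × 0.852 × (1.960/0.015)² = 2152.94
Round up: n = 2153.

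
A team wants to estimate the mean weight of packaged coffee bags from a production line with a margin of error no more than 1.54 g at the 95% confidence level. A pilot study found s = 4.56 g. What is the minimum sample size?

For a mean, the margin of error is E = z·σ/√n, so n = (zσ/E)².
At 95% confidence, z = 1.960.
n = (1.960 × 4.56 / 1.54)² = 33.68
Round up: n = 34.

34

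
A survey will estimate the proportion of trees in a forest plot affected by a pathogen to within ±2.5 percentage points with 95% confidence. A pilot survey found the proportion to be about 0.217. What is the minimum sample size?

For a proportion with margin E = 0.025 at 95% confidence, z = 1.960.
n = p̂(1−p̂)(z/E)² = 0.217 × 0.783 × (1.960/0.025)² = 1044.37
Round up: n = 1045.

1045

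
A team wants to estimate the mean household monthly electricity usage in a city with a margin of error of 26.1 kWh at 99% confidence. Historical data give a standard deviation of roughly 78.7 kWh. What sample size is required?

61

For a mean, the margin of error is E = z·σ/√n, so n = (zσ/E)².
At 99% confidence, z = 2.576.
n = (2.576 × 78.7 / 26.1)² = 60.33
Round up: n = 61.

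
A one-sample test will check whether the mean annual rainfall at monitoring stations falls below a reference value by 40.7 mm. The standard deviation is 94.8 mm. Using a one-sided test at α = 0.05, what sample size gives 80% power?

34

For a one-sample z-test, n = ((z_α + z_β)·σ/δ)².
z_α = 1.645 (one-sided α = 0.05); z_β = 0.842 (power 80% → β = 0.2).
n = (2.487 × 94.8 / 40.7)² = 33.56
Round up: n = 34.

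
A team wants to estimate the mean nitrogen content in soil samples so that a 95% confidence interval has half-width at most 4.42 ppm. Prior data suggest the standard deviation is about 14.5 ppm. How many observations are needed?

For a mean, the margin of error is E = z·σ/√n, so n = (zσ/E)².
At 95% confidence, z = 1.960.
n = (1.960 × 14.5 / 4.42)² = 41.34
Round up: n = 42.

42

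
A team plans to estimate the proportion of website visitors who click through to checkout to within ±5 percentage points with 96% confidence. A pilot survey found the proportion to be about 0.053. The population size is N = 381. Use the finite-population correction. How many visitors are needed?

70

For a proportion with margin E = 0.05 at 96% confidence, z = 2.054.
n = p̂(1−p̂)(z/E)² = 0.053 × 0.947 × (2.054/0.05)² = 84.70 — call this n₀.
Finite-population correction with N = 381: n = n₀ / (1 + (n₀−1)/N) = 84.70 / 1.22 = 69.43
Round up: n = 70.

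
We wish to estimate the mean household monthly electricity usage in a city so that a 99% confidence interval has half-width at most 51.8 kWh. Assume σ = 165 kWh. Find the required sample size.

n = 68

For a mean, the margin of error is E = z·σ/√n, so n = (zσ/E)².
At 99% confidence, z = 2.576.
n = (2.576 × 165 / 51.8)² = 67.33
Round up: n = 68.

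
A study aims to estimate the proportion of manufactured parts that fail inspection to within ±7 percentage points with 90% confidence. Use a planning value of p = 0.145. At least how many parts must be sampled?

69

For a proportion with margin E = 0.07 at 90% confidence, z = 1.645.
n = p̂(1−p̂)(z/E)² = 0.145 × 0.855 × (1.645/0.07)² = 68.47
Round up: n = 69.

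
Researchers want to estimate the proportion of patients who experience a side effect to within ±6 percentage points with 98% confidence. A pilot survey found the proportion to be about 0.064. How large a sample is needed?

For a proportion with margin E = 0.06 at 98% confidence, z = 2.326.
n = p̂(1−p̂)(z/E)² = 0.064 × 0.936 × (2.326/0.06)² = 90.03
Round up: n = 91.

n = 91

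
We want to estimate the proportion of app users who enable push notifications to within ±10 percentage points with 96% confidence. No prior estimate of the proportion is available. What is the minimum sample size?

For a proportion with margin E = 0.1 at 96% confidence, z = 2.054.
With no prior estimate, use p = 0.5, which maximizes p(1−p) at 0.25.
n = 0.25 × (z/E)² = 0.25 × (2.054/0.1)² = 105.47
Round up: n = 106.

106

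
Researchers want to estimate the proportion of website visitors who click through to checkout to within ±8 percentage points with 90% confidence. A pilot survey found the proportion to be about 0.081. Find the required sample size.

For a proportion with margin E = 0.08 at 90% confidence, z = 1.645.
n = p̂(1−p̂)(z/E)² = 0.081 × 0.919 × (1.645/0.08)² = 31.47
Round up: n = 32.

n = 32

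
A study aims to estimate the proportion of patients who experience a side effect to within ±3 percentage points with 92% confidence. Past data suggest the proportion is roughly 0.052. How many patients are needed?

For a proportion with margin E = 0.03 at 92% confidence, z = 1.751.
n = p̂(1−p̂)(z/E)² = 0.052 × 0.948 × (1.751/0.03)² = 167.94
Round up: n = 168.

168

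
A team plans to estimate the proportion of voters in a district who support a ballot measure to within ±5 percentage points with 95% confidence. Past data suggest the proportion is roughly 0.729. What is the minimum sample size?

304

For a proportion with margin E = 0.05 at 95% confidence, z = 1.960.
n = p̂(1−p̂)(z/E)² = 0.729 × 0.271 × (1.960/0.05)² = 303.58
Round up: n = 304.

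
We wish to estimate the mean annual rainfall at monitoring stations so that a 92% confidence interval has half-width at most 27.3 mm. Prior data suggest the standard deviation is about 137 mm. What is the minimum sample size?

For a mean, the margin of error is E = z·σ/√n, so n = (zσ/E)².
At 92% confidence, z = 1.751.
n = (1.751 × 137 / 27.3)² = 77.21
Round up: n = 78.

78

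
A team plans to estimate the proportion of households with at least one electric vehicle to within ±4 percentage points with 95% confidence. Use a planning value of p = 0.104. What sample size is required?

For a proportion with margin E = 0.04 at 95% confidence, z = 1.960.
n = p̂(1−p̂)(z/E)² = 0.104 × 0.896 × (1.960/0.04)² = 223.73
Round up: n = 224.

224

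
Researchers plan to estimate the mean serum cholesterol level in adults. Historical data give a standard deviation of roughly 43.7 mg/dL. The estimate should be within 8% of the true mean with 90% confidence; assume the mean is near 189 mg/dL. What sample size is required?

For a mean, the margin of error is E = z·σ/√n, so n = (zσ/E)².
At 90% confidence, z = 1.645.
E = 8% of 189 = 15.12 mg/dL.
n = (1.645 × 43.7 / 15.12)² = 22.60
Round up: n = 23.

n = 23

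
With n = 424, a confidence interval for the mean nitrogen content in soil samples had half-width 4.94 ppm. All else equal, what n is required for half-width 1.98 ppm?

2640

Margin of error scales as 1/√n, so n₂ = n₁·(E₁/E₂)².
n₂ = 424 × (4.94/1.98)² = 424 × 6.225 = 2639.40
Round up: n₂ = 2640.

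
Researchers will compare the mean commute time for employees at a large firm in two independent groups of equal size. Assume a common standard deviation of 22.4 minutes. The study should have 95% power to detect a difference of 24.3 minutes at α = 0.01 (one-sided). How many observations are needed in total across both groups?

For two equal groups, n per group = 2·((z_α + z_β)·σ/δ)².
z_α = 2.326; z_β = 1.645 (power 95%).
n = 2 × (3.971 × 22.4 / 24.3)² = 2 × 13.40 = 26.80
Round up: n = 27 per group.
Total across both groups: 2 × 27 = 54.

54 total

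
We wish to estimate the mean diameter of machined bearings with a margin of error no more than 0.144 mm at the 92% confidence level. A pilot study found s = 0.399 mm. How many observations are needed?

24

For a mean, the margin of error is E = z·σ/√n, so n = (zσ/E)².
At 92% confidence, z = 1.751.
n = (1.751 × 0.399 / 0.144)² = 23.54
Round up: n = 24.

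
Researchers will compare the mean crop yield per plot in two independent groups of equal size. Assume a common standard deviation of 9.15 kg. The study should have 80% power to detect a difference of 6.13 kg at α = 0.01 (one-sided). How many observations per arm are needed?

45 per group

For two equal groups, n per group = 2·((z_α + z_β)·σ/δ)².
z_α = 2.326; z_β = 0.842 (power 80%).
n = 2 × (3.168 × 9.15 / 6.13)² = 2 × 22.36 = 44.72
Round up: n = 45 per group.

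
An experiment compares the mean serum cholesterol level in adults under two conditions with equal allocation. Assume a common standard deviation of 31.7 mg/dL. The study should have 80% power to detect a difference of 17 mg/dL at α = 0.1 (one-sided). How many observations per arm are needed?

32 per group

For two equal groups, n per group = 2·((z_α + z_β)·σ/δ)².
z_α = 1.282; z_β = 0.842 (power 80%).
n = 2 × (2.124 × 31.7 / 17)² = 2 × 15.69 = 31.38
Round up: n = 32 per group.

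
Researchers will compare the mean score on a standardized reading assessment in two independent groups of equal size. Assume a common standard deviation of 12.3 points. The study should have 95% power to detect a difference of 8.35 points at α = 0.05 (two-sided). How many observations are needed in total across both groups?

For two equal groups, n per group = 2·((z_{α/2} + z_β)·σ/δ)².
z_{α/2} = 1.960; z_β = 1.645 (power 95%).
n = 2 × (3.605 × 12.3 / 8.35)² = 2 × 28.20 = 56.40
Round up: n = 57 per group.
Total across both groups: 2 × 57 = 114.

114 total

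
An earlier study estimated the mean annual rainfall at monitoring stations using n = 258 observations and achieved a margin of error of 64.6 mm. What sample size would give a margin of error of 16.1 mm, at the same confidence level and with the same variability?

Margin of error scales as 1/√n, so n₂ = n₁·(E₁/E₂)².
n₂ = 258 × (64.6/16.1)² = 258 × 16.1 = 4153.80
Round up: n₂ = 4154.

4154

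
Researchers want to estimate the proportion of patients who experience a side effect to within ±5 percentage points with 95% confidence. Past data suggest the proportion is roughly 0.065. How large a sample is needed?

For a proportion with margin E = 0.05 at 95% confidence, z = 1.960.
n = p̂(1−p̂)(z/E)² = 0.065 × 0.935 × (1.960/0.05)² = 93.39
Round up: n = 94.

94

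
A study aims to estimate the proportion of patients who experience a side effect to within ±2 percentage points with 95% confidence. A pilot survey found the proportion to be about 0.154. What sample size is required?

For a proportion with margin E = 0.02 at 95% confidence, z = 1.960.
n = p̂(1−p̂)(z/E)² = 0.154 × 0.846 × (1.960/0.02)² = 1251.25
Round up: n = 1252.

1252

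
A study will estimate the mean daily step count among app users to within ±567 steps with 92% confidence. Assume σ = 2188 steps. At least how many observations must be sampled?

For a mean, the margin of error is E = z·σ/√n, so n = (zσ/E)².
At 92% confidence, z = 1.751.
n = (1.751 × 2188 / 567)² = 45.66
Round up: n = 46.

n = 46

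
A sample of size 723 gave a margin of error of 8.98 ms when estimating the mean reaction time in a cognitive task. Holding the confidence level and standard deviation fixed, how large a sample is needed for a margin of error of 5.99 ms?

n = 1625

Margin of error scales as 1/√n, so n₂ = n₁·(E₁/E₂)².
n₂ = 723 × (8.98/5.99)² = 723 × 2.247 = 1624.58
Round up: n₂ = 1625.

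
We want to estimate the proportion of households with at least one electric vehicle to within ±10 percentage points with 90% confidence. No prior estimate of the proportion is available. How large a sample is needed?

For a proportion with margin E = 0.1 at 90% confidence, z = 1.645.
With no prior estimate, use p = 0.5, which maximizes p(1−p) at 0.25.
n = 0.25 × (z/E)² = 0.25 × (1.645/0.1)² = 67.65
Round up: n = 68.

68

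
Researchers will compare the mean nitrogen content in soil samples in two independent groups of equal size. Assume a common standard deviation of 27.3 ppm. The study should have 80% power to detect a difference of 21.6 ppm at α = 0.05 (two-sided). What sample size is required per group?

26 per group

For two equal groups, n per group = 2·((z_{α/2} + z_β)·σ/δ)².
z_{α/2} = 1.960; z_β = 0.842 (power 80%).
n = 2 × (2.802 × 27.3 / 21.6)² = 2 × 12.54 = 25.08
Round up: n = 26 per group.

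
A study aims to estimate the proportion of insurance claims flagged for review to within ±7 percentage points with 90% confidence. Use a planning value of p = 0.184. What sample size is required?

83

For a proportion with margin E = 0.07 at 90% confidence, z = 1.645.
n = p̂(1−p̂)(z/E)² = 0.184 × 0.816 × (1.645/0.07)² = 82.92
Round up: n = 83.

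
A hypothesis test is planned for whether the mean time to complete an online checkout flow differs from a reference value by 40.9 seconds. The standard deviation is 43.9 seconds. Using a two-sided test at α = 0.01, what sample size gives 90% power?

n = 18

For a one-sample z-test, n = ((z_{α/2} + z_β)·σ/δ)².
z_{α/2} = 2.576 (two-sided α = 0.01); z_β = 1.282 (power 90% → β = 0.1).
n = (3.858 × 43.9 / 40.9)² = 17.15
Round up: n = 18.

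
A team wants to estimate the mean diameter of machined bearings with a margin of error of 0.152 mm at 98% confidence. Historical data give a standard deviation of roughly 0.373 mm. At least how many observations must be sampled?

For a mean, the margin of error is E = z·σ/√n, so n = (zσ/E)².
At 98% confidence, z = 2.326.
n = (2.326 × 0.373 / 0.152)² = 32.58
Round up: n = 33.

33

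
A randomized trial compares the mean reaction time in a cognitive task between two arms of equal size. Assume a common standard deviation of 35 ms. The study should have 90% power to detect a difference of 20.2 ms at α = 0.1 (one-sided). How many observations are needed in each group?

40 per group

For two equal groups, n per group = 2·((z_α + z_β)·σ/δ)².
z_α = 1.282; z_β = 1.282 (power 90%).
n = 2 × (2.564 × 35 / 20.2)² = 2 × 19.74 = 39.48
Round up: n = 40 per group.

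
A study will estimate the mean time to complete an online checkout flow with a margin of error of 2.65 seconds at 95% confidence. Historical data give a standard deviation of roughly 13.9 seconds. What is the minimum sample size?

106

For a mean, the margin of error is E = z·σ/√n, so n = (zσ/E)².
At 95% confidence, z = 1.960.
n = (1.960 × 13.9 / 2.65)² = 105.69
Round up: n = 106.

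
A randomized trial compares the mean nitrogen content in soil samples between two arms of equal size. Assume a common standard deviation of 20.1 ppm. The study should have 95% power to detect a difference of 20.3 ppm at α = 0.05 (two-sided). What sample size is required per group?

26 per group

For two equal groups, n per group = 2·((z_{α/2} + z_β)·σ/δ)².
z_{α/2} = 1.960; z_β = 1.645 (power 95%).
n = 2 × (3.605 × 20.1 / 20.3)² = 2 × 12.74 = 25.48
Round up: n = 26 per group.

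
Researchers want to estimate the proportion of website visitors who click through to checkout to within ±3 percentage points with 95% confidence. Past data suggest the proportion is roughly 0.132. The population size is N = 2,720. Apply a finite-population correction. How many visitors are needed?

For a proportion with margin E = 0.03 at 95% confidence, z = 1.960.
n = p̂(1−p̂)(z/E)² = 0.132 × 0.868 × (1.960/0.03)² = 489.06 — call this n₀.
Finite-population correction with N = 2,720: n = n₀ / (1 + (n₀−1)/N) = 489.06 / 1.179 = 414.81
Round up: n = 415.

415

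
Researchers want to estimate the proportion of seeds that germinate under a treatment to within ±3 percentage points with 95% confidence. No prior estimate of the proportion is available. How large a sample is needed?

1068

For a proportion with margin E = 0.03 at 95% confidence, z = 1.960.
With no prior estimate, use p = 0.5, which maximizes p(1−p) at 0.25.
n = 0.25 × (z/E)² = 0.25 × (1.960/0.03)² = 1067.11
Round up: n = 1068.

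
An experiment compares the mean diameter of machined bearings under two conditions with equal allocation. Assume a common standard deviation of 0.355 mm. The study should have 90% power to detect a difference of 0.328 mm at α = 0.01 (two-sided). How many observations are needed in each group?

For two equal groups, n per group = 2·((z_{α/2} + z_β)·σ/δ)².
z_{α/2} = 2.576; z_β = 1.282 (power 90%).
n = 2 × (3.858 × 0.355 / 0.328)² = 2 × 17.44 = 34.88
Round up: n = 35 per group.

35 per group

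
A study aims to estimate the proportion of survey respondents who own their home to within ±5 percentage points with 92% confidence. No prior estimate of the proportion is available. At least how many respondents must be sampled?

n = 307

For a proportion with margin E = 0.05 at 92% confidence, z = 1.751.
With no prior estimate, use p = 0.5, which maximizes p(1−p) at 0.25.
n = 0.25 × (z/E)² = 0.25 × (1.751/0.05)² = 306.60
Round up: n = 307.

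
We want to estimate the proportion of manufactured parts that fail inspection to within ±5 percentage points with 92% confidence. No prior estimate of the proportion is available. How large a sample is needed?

307

For a proportion with margin E = 0.05 at 92% confidence, z = 1.751.
With no prior estimate, use p = 0.5, which maximizes p(1−p) at 0.25.
n = 0.25 × (z/E)² = 0.25 × (1.751/0.05)² = 306.60
Round up: n = 307.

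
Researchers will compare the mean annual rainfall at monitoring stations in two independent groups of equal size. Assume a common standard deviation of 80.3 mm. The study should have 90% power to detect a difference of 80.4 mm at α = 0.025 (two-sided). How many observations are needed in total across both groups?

For two equal groups, n per group = 2·((z_{α/2} + z_β)·σ/δ)².
z_{α/2} = 2.241; z_β = 1.282 (power 90%).
n = 2 × (3.523 × 80.3 / 80.4)² = 2 × 12.38 = 24.76
Round up: n = 25 per group.
Total across both groups: 2 × 25 = 50.

50 total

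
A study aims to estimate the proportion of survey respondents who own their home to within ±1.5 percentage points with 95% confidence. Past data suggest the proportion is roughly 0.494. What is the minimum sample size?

For a proportion with margin E = 0.015 at 95% confidence, z = 1.960.
n = p̂(1−p̂)(z/E)² = 0.494 × 0.506 × (1.960/0.015)² = 4267.83
Round up: n = 4268.

n = 4268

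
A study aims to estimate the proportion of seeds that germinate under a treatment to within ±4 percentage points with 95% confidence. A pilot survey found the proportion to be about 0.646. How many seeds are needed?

550

For a proportion with margin E = 0.04 at 95% confidence, z = 1.960.
n = p̂(1−p̂)(z/E)² = 0.646 × 0.354 × (1.960/0.04)² = 549.07
Round up: n = 550.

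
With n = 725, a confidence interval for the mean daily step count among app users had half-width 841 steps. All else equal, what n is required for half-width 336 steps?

Margin of error scales as 1/√n, so n₂ = n₁·(E₁/E₂)².
n₂ = 725 × (841/336)² = 725 × 6.265 = 4542.12
Round up: n₂ = 4543.

4543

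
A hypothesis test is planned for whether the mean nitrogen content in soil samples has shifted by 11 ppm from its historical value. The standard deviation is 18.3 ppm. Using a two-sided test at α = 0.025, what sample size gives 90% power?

For a one-sample z-test, n = ((z_{α/2} + z_β)·σ/δ)².
z_{α/2} = 2.241 (two-sided α = 0.025); z_β = 1.282 (power 90% → β = 0.1).
n = (3.523 × 18.3 / 11)² = 34.35
Round up: n = 35.

n = 35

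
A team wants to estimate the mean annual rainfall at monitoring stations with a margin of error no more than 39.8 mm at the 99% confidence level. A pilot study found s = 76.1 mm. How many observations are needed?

25

For a mean, the margin of error is E = z·σ/√n, so n = (zσ/E)².
At 99% confidence, z = 2.576.
n = (2.576 × 76.1 / 39.8)² = 24.26
Round up: n = 25.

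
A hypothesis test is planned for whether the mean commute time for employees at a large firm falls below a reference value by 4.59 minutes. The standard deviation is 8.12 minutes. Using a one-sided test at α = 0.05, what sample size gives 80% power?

20

For a one-sample z-test, n = ((z_α + z_β)·σ/δ)².
z_α = 1.645 (one-sided α = 0.05); z_β = 0.842 (power 80% → β = 0.2).
n = (2.487 × 8.12 / 4.59)² = 19.36
Round up: n = 20.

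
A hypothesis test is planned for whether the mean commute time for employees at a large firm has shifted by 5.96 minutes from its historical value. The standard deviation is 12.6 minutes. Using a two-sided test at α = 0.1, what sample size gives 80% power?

For a one-sample z-test, n = ((z_{α/2} + z_β)·σ/δ)².
z_{α/2} = 1.645 (two-sided α = 0.1); z_β = 0.842 (power 80% → β = 0.2).
n = (2.487 × 12.6 / 5.96)² = 27.64
Round up: n = 28.

28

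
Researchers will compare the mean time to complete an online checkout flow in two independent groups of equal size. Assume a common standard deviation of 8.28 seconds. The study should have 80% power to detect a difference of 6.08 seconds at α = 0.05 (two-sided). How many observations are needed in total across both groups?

60 total

For two equal groups, n per group = 2·((z_{α/2} + z_β)·σ/δ)².
z_{α/2} = 1.960; z_β = 0.842 (power 80%).
n = 2 × (2.802 × 8.28 / 6.08)² = 2 × 14.56 = 29.12
Round up: n = 30 per group.
Total across both groups: 2 × 30 = 60.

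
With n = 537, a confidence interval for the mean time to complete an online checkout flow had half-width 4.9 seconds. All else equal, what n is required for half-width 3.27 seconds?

1206

Margin of error scales as 1/√n, so n₂ = n₁·(E₁/E₂)².
n₂ = 537 × (4.9/3.27)² = 537 × 2.245 = 1205.57
Round up: n₂ = 1206.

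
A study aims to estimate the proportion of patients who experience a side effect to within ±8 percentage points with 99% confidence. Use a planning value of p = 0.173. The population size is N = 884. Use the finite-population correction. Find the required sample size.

For a proportion with margin E = 0.08 at 99% confidence, z = 2.576.
n = p̂(1−p̂)(z/E)² = 0.173 × 0.827 × (2.576/0.08)² = 148.34 — call this n₀.
Finite-population correction with N = 884: n = n₀ / (1 + (n₀−1)/N) = 148.34 / 1.167 = 127.11
Round up: n = 128.

128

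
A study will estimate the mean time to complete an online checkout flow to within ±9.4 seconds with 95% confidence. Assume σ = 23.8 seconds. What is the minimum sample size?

For a mean, the margin of error is E = z·σ/√n, so n = (zσ/E)².
At 95% confidence, z = 1.960.
n = (1.960 × 23.8 / 9.4)² = 24.63
Round up: n = 25.

25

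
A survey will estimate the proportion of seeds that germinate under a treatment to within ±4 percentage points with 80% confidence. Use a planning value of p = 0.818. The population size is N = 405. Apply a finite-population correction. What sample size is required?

For a proportion with margin E = 0.04 at 80% confidence, z = 1.282.
n = p̂(1−p̂)(z/E)² = 0.818 × 0.182 × (1.282/0.04)² = 152.93 — call this n₀.
Finite-population correction with N = 405: n = n₀ / (1 + (n₀−1)/N) = 152.93 / 1.375 = 111.22
Round up: n = 112.

n = 112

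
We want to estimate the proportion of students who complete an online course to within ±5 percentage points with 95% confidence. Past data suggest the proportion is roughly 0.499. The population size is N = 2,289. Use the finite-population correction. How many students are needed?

330

For a proportion with margin E = 0.05 at 95% confidence, z = 1.960.
n = p̂(1−p̂)(z/E)² = 0.499 × 0.501 × (1.960/0.05)² = 384.16 — call this n₀.
Finite-population correction with N = 2,289: n = n₀ / (1 + (n₀−1)/N) = 384.16 / 1.167 = 329.19
Round up: n = 330.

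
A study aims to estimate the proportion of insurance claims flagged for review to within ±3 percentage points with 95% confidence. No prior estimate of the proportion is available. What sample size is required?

For a proportion with margin E = 0.03 at 95% confidence, z = 1.960.
With no prior estimate, use p = 0.5, which maximizes p(1−p) at 0.25.
n = 0.25 × (z/E)² = 0.25 × (1.960/0.03)² = 1067.11
Round up: n = 1068.

1068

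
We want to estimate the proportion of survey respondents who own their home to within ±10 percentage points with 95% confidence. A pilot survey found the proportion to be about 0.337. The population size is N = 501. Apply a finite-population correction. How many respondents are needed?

For a proportion with margin E = 0.1 at 95% confidence, z = 1.960.
n = p̂(1−p̂)(z/E)² = 0.337 × 0.663 × (1.960/0.1)² = 85.83 — call this n₀.
Finite-population correction with N = 501: n = n₀ / (1 + (n₀−1)/N) = 85.83 / 1.169 = 73.42
Round up: n = 74.

n = 74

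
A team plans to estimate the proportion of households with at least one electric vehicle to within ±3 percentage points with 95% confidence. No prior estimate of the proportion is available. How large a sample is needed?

1068

For a proportion with margin E = 0.03 at 95% confidence, z = 1.960.
With no prior estimate, use p = 0.5, which maximizes p(1−p) at 0.25.
n = 0.25 × (z/E)² = 0.25 × (1.960/0.03)² = 1067.11
Round up: n = 1068.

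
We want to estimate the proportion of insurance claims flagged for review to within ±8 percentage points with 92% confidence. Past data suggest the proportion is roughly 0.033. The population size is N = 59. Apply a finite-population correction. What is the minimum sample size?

For a proportion with margin E = 0.08 at 92% confidence, z = 1.751.
n = p̂(1−p̂)(z/E)² = 0.033 × 0.967 × (1.751/0.08)² = 15.29 — call this n₀.
Finite-population correction with N = 59: n = n₀ / (1 + (n₀−1)/N) = 15.29 / 1.242 = 12.31
Round up: n = 13.

13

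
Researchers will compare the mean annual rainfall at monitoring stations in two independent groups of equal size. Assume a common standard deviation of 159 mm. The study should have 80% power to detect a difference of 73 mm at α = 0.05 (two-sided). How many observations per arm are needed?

For two equal groups, n per group = 2·((z_{α/2} + z_β)·σ/δ)².
z_{α/2} = 1.960; z_β = 0.842 (power 80%).
n = 2 × (2.802 × 159 / 73)² = 2 × 37.25 = 74.50
Round up: n = 75 per group.

75 per group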